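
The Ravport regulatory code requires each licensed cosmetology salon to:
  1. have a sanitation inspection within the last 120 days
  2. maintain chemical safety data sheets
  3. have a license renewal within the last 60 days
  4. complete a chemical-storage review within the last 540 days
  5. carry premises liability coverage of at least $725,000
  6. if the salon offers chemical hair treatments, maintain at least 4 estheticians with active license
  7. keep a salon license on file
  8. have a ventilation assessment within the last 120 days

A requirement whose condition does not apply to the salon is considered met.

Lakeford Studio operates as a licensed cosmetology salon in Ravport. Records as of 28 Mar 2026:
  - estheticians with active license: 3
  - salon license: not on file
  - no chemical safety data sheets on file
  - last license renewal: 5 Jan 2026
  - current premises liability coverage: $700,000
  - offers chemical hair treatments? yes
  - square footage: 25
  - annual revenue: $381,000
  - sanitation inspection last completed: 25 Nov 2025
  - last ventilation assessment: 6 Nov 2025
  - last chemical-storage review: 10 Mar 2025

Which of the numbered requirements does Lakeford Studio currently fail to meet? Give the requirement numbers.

1. sanitation inspection 123 days ago vs limit 120 → not met
2. chemical safety data sheets absent → not met
3. license renewal 82 days ago vs limit 60 → not met
4. chemical-storage review 383 days ago vs limit 540 → met
5. premises liability coverage $700,000 < $725,000 → not met
6. condition 'offers chemical hair treatments' holds; estheticians with active license 3 < 4 → not met
7. salon license absent → not met
8. ventilation assessment 142 days ago vs limit 120 → not met
Not met: 1, 2, 3, 5, 6, 7, 8

1, 2, 3, 5, 6, 7, 8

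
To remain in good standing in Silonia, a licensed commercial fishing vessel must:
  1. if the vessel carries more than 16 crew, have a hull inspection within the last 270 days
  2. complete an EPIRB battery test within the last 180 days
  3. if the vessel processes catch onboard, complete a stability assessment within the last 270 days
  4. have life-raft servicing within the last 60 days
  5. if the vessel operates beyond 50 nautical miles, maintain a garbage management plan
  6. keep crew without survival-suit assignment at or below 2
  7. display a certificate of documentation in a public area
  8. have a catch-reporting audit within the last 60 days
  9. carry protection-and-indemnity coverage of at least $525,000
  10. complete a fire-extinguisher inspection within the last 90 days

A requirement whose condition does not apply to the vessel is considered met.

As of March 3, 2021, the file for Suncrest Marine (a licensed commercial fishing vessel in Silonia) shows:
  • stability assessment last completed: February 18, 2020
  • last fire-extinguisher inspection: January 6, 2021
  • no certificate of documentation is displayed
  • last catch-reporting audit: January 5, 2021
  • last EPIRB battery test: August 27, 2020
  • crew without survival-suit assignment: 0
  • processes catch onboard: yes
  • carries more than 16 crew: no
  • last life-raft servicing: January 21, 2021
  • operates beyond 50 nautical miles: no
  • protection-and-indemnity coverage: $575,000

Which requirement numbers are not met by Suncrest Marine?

1. condition 'carries more than 16 crew' does not hold → requirement n/a → met
2. EPIRB battery test 188 days ago vs limit 180 → not met
3. condition 'processes catch onboard' holds; stability assessment 379 days ago vs limit 270 → not met
4. life-raft servicing 41 days ago vs limit 60 → met
5. condition 'operates beyond 50 nautical miles' does not hold → requirement n/a → met
6. crew without survival-suit assignment 0 ≤ 2 → met
7. certificate of documentation absent → not met
8. catch-reporting audit 57 days ago vs limit 60 → met
9. protection-and-indemnity coverage $575,000 ≥ $525,000 → met
10. fire-extinguisher inspection 56 days ago vs limit 90 → met
Not met: 2, 3, 7

2, 3, 7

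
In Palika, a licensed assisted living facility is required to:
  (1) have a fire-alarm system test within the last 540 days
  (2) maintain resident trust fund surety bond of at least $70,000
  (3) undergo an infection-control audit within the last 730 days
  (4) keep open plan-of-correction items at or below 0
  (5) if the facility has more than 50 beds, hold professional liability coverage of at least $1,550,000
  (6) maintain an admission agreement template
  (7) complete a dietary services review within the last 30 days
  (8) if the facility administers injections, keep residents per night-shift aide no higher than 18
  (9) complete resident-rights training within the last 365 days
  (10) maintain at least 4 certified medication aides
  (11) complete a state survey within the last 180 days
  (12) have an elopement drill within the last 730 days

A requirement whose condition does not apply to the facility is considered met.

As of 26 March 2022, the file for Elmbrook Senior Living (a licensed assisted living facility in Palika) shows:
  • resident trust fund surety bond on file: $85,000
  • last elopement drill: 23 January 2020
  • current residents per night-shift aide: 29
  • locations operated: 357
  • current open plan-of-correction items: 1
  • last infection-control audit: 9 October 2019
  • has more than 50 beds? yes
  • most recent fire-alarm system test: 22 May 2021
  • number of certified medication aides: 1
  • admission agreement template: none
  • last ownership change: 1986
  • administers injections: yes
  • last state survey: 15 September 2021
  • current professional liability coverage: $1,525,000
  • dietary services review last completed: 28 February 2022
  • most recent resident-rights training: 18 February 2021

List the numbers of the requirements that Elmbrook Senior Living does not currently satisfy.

1. fire-alarm system test 308 days ago vs limit 540 → met
2. resident trust fund surety bond $85,000 ≥ $70,000 → met
3. infection-control audit 899 days ago vs limit 730 → not met
4. open plan-of-correction items 1 > 0 → not met
5. condition 'has more than 50 beds' holds; professional liability coverage $1,525,000 < $1,550,000 → not met
6. admission agreement template absent → not met
7. dietary services review 26 days ago vs limit 30 → met
8. condition 'administers injections' holds; residents per night-shift aide 29 > 18 → not met
9. resident-rights training 401 days ago vs limit 365 → not met
10. certified medication aides 1 < 4 → not met
11. state survey 192 days ago vs limit 180 → not met
12. elopement drill 793 days ago vs limit 730 → not met
Not met: 3, 4, 5, 6, 8, 9, 10, 11, 12

3, 4, 5, 6, 8, 9, 10, 11, 12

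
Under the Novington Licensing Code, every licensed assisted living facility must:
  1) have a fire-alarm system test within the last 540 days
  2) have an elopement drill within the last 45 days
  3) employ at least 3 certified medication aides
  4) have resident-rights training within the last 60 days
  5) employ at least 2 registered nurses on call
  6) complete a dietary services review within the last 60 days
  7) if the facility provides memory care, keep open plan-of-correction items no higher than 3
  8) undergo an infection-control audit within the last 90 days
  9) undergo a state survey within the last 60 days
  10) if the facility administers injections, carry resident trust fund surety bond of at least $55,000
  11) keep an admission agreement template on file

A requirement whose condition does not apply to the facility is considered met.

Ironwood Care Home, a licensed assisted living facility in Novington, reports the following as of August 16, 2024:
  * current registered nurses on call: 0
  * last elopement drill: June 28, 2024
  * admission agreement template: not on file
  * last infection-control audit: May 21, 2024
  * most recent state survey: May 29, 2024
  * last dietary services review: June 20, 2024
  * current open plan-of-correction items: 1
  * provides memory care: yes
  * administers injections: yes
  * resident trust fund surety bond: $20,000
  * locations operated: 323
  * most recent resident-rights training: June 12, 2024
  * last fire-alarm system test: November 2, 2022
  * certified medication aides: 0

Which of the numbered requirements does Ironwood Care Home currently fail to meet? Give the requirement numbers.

1, 2, 3, 4, 5, 9, 10, 11

1. fire-alarm system test 653 days ago vs limit 540 → not met
2. elopement drill 49 days ago vs limit 45 → not met
3. certified medication aides 0 < 3 → not met
4. resident-rights training 65 days ago vs limit 60 → not met
5. registered nurses on call 0 < 2 → not met
6. dietary services review 57 days ago vs limit 60 → met
7. condition 'provides memory care' holds; open plan-of-correction items 1 ≤ 3 → met
8. infection-control audit 87 days ago vs limit 90 → met
9. state survey 79 days ago vs limit 60 → not met
10. condition 'administers injections' holds; resident trust fund surety bond $20,000 < $55,000 → not met
11. admission agreement template absent → not met
Not met: 1, 2, 3, 4, 5, 9, 10, 11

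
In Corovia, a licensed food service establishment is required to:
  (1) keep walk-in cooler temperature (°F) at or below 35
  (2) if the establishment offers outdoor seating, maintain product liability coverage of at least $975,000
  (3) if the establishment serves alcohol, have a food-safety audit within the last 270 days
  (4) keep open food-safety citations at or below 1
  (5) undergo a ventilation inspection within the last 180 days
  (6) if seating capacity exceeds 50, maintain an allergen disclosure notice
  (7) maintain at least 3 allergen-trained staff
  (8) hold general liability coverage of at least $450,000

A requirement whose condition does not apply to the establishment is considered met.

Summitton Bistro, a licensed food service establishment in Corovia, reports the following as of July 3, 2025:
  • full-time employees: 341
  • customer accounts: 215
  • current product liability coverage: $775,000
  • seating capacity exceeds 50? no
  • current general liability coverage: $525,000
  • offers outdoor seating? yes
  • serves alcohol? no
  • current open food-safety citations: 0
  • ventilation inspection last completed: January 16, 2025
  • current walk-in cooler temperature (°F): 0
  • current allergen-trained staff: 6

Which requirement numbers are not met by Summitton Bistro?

1. walk-in cooler temperature (°F) 0 ≤ 35 → met
2. condition 'offers outdoor seating' holds; product liability coverage $775,000 < $975,000 → not met
3. condition 'serves alcohol' does not hold → requirement n/a → met
4. open food-safety citations 0 ≤ 1 → met
5. ventilation inspection 168 days ago vs limit 180 → met
6. condition 'seating capacity exceeds 50' does not hold → requirement n/a → met
7. allergen-trained staff 6 ≥ 3 → met
8. general liability coverage $525,000 ≥ $450,000 → met
Not met: 2

2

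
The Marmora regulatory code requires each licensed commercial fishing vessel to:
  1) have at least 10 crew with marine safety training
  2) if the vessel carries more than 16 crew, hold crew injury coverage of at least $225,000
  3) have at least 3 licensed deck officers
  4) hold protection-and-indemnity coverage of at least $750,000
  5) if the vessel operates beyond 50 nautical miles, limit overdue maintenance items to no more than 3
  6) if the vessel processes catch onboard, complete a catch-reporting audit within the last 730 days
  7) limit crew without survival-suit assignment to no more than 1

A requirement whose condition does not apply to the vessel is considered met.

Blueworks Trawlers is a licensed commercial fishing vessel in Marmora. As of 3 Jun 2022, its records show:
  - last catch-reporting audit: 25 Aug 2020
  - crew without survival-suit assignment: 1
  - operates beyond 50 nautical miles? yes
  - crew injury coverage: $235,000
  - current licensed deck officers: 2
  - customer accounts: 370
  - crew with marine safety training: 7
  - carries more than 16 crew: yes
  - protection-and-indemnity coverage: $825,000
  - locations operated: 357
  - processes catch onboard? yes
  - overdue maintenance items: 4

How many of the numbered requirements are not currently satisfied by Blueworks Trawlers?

3

1. crew with marine safety training 7 < 10 → not met
2. condition 'carries more than 16 crew' holds; crew injury coverage $235,000 ≥ $225,000 → met
3. licensed deck officers 2 < 3 → not met
4. protection-and-indemnity coverage $825,000 ≥ $750,000 → met
5. condition 'operates beyond 50 nautical miles' holds; overdue maintenance items 4 > 3 → not met
6. condition 'processes catch onboard' holds; catch-reporting audit 647 days ago vs limit 730 → met
7. crew without survival-suit assignment 1 ≤ 1 → met
Not met: 3 of 7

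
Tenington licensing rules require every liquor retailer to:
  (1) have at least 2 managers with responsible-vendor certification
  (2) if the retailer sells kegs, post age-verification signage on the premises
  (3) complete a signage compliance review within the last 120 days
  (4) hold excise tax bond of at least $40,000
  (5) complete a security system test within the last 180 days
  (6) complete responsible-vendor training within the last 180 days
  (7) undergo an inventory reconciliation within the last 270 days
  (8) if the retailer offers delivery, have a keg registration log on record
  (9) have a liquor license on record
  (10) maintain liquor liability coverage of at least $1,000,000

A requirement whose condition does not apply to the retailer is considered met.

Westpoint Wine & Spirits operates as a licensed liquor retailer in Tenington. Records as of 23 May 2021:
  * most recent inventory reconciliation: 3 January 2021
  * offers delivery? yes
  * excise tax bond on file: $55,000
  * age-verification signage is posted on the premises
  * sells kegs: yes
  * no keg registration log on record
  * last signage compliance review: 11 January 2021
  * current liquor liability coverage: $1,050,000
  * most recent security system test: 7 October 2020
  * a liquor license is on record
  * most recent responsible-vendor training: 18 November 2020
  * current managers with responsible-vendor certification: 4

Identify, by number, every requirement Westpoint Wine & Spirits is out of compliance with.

3, 5, 6, 8

1. managers with responsible-vendor certification 4 ≥ 2 → met
2. condition 'sells kegs' holds; age-verification signage present → met
3. signage compliance review 132 days ago vs limit 120 → not met
4. excise tax bond $55,000 ≥ $40,000 → met
5. security system test 228 days ago vs limit 180 → not met
6. responsible-vendor training 186 days ago vs limit 180 → not met
7. inventory reconciliation 140 days ago vs limit 270 → met
8. condition 'offers delivery' holds; keg registration log absent → not met
9. liquor license present → met
10. liquor liability coverage $1,050,000 ≥ $1,000,000 → met
Not met: 3, 5, 6, 8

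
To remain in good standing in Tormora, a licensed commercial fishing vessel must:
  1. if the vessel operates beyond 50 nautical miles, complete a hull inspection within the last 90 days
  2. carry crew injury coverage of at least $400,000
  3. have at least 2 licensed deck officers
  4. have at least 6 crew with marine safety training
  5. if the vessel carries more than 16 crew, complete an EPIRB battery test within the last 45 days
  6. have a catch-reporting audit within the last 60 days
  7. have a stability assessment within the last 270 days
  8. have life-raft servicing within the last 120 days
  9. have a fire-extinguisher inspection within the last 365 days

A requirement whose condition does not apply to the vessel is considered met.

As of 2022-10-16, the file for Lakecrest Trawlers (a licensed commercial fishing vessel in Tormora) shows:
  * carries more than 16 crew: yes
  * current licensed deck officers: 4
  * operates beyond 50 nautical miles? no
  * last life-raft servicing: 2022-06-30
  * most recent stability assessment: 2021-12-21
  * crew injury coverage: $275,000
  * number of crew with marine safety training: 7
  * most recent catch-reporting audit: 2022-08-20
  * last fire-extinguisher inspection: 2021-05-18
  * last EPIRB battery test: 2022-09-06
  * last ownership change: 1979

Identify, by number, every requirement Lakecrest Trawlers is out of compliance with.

2, 7, 9

1. condition 'operates beyond 50 nautical miles' does not hold → requirement n/a → met
2. crew injury coverage $275,000 < $400,000 → not met
3. licensed deck officers 4 ≥ 2 → met
4. crew with marine safety training 7 ≥ 6 → met
5. condition 'carries more than 16 crew' holds; EPIRB battery test 40 days ago vs limit 45 → met
6. catch-reporting audit 57 days ago vs limit 60 → met
7. stability assessment 299 days ago vs limit 270 → not met
8. life-raft servicing 108 days ago vs limit 120 → met
9. fire-extinguisher inspection 516 days ago vs limit 365 → not met
Not met: 2, 7, 9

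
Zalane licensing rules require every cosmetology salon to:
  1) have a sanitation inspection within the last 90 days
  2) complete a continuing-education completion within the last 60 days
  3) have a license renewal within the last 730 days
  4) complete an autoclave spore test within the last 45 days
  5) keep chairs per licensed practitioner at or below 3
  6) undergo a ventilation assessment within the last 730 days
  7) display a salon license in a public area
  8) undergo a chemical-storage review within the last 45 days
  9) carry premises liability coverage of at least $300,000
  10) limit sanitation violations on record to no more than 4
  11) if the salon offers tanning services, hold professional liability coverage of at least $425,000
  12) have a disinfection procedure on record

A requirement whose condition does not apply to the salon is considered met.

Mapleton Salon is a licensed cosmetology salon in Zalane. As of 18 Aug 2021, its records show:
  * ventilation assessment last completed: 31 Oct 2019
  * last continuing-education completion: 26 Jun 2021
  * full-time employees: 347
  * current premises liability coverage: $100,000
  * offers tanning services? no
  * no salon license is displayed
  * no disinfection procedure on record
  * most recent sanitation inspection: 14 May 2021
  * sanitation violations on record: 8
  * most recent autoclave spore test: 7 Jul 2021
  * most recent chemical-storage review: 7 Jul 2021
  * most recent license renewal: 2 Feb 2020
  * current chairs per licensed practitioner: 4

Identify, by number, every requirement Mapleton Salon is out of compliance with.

1. sanitation inspection 96 days ago vs limit 90 → not met
2. continuing-education completion 53 days ago vs limit 60 → met
3. license renewal 563 days ago vs limit 730 → met
4. autoclave spore test 42 days ago vs limit 45 → met
5. chairs per licensed practitioner 4 > 3 → not met
6. ventilation assessment 657 days ago vs limit 730 → met
7. salon license absent → not met
8. chemical-storage review 42 days ago vs limit 45 → met
9. premises liability coverage $100,000 < $300,000 → not met
10. sanitation violations on record 8 > 4 → not met
11. condition 'offers tanning services' does not hold → requirement n/a → met
12. disinfection procedure absent → not met
Not met: 1, 5, 7, 9, 10, 12

1, 5, 7, 9, 10, 12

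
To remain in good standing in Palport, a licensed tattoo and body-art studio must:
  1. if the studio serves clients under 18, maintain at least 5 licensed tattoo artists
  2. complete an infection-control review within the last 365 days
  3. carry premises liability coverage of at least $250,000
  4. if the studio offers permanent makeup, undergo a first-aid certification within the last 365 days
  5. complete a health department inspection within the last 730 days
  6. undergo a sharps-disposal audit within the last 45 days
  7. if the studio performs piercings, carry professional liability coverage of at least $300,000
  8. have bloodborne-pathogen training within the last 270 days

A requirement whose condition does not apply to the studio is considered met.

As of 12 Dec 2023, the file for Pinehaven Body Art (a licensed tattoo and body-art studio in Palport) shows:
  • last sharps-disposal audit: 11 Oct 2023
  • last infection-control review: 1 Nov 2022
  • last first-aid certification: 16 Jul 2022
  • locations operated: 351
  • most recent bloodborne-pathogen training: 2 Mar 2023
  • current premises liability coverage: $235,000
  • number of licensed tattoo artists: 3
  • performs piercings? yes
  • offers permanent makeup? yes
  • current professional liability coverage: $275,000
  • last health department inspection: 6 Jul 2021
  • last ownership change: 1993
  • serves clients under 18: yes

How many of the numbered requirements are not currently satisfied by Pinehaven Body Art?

1. condition 'serves clients under 18' holds; licensed tattoo artists 3 < 5 → not met
2. infection-control review 406 days ago vs limit 365 → not met
3. premises liability coverage $235,000 < $250,000 → not met
4. condition 'offers permanent makeup' holds; first-aid certification 514 days ago vs limit 365 → not met
5. health department inspection 889 days ago vs limit 730 → not met
6. sharps-disposal audit 62 days ago vs limit 45 → not met
7. condition 'performs piercings' holds; professional liability coverage $275,000 < $300,000 → not met
8. bloodborne-pathogen training 285 days ago vs limit 270 → not met
Not met: 8 of 8

8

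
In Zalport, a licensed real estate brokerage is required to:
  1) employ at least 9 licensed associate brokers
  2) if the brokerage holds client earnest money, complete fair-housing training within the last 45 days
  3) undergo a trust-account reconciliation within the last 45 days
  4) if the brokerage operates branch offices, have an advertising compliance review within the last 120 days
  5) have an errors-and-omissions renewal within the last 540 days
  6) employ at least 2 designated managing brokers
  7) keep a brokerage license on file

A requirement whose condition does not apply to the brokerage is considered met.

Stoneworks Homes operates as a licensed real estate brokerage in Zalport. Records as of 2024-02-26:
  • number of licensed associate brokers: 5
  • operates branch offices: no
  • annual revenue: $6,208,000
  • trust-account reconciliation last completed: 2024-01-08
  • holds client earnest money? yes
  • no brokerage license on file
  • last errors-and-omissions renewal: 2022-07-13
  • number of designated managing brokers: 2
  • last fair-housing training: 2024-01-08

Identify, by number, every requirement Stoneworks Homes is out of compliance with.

1. licensed associate brokers 5 < 9 → not met
2. condition 'holds client earnest money' holds; fair-housing training 49 days ago vs limit 45 → not met
3. trust-account reconciliation 49 days ago vs limit 45 → not met
4. condition 'operates branch offices' does not hold → requirement n/a → met
5. errors-and-omissions renewal 593 days ago vs limit 540 → not met
6. designated managing brokers 2 ≥ 2 → met
7. brokerage license absent → not met
Not met: 1, 2, 3, 5, 7

1, 2, 3, 5, 7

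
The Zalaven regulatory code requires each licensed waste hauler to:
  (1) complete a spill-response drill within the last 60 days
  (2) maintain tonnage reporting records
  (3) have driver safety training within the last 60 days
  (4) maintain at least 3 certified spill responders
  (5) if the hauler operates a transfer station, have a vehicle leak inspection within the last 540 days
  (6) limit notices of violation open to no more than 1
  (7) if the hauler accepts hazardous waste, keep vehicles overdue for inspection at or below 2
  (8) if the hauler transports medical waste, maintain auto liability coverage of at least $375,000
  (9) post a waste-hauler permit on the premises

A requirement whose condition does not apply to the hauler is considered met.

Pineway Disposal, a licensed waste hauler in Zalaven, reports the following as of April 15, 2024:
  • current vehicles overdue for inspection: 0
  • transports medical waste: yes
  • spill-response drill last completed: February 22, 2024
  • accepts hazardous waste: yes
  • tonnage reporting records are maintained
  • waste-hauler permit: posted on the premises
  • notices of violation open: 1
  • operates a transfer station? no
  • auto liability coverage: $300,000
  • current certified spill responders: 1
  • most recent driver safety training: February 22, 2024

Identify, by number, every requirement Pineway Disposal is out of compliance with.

1. spill-response drill 53 days ago vs limit 60 → met
2. tonnage reporting records present → met
3. driver safety training 53 days ago vs limit 60 → met
4. certified spill responders 1 < 3 → not met
5. condition 'operates a transfer station' does not hold → requirement n/a → met
6. notices of violation open 1 ≤ 1 → met
7. condition 'accepts hazardous waste' holds; vehicles overdue for inspection 0 ≤ 2 → met
8. condition 'transports medical waste' holds; auto liability coverage $300,000 < $375,000 → not met
9. waste-hauler permit present → met
Not met: 4, 8

4, 8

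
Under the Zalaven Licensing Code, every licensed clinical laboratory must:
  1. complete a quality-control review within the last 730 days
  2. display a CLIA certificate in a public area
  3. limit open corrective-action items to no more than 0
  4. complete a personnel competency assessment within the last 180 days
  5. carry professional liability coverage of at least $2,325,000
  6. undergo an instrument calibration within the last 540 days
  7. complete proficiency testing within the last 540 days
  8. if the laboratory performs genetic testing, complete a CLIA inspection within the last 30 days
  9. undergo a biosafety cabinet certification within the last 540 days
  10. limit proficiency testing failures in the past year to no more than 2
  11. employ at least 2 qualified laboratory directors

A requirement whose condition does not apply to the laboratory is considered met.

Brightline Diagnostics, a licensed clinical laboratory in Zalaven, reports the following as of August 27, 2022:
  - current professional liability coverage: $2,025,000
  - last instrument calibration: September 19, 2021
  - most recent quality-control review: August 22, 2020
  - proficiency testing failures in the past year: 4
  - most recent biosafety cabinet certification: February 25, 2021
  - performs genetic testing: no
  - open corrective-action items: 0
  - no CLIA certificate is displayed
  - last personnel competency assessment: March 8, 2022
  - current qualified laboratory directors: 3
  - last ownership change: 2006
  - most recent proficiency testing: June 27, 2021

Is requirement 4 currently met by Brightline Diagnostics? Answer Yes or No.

4. personnel competency assessment 172 days ago vs limit 180 → met

Yes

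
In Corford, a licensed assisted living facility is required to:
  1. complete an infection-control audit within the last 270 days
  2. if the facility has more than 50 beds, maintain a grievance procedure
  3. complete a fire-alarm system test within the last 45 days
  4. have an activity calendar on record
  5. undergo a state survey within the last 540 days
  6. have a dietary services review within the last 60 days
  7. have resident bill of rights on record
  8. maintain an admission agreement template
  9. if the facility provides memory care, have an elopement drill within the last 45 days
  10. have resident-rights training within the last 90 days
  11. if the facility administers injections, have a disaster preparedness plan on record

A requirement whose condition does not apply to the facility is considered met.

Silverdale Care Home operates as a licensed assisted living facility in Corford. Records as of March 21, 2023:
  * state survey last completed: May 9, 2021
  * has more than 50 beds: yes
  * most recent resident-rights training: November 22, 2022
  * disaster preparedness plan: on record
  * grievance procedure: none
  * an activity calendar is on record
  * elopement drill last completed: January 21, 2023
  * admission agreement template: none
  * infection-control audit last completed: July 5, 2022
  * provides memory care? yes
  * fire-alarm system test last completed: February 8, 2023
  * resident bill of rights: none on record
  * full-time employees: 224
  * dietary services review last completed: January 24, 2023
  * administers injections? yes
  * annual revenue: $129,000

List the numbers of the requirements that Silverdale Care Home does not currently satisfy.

2, 5, 7, 8, 9, 10

1. infection-control audit 259 days ago vs limit 270 → met
2. condition 'has more than 50 beds' holds; grievance procedure absent → not met
3. fire-alarm system test 41 days ago vs limit 45 → met
4. activity calendar present → met
5. state survey 681 days ago vs limit 540 → not met
6. dietary services review 56 days ago vs limit 60 → met
7. resident bill of rights absent → not met
8. admission agreement template absent → not met
9. condition 'provides memory care' holds; elopement drill 59 days ago vs limit 45 → not met
10. resident-rights training 119 days ago vs limit 90 → not met
11. condition 'administers injections' holds; disaster preparedness plan present → met
Not met: 2, 5, 7, 8, 9, 10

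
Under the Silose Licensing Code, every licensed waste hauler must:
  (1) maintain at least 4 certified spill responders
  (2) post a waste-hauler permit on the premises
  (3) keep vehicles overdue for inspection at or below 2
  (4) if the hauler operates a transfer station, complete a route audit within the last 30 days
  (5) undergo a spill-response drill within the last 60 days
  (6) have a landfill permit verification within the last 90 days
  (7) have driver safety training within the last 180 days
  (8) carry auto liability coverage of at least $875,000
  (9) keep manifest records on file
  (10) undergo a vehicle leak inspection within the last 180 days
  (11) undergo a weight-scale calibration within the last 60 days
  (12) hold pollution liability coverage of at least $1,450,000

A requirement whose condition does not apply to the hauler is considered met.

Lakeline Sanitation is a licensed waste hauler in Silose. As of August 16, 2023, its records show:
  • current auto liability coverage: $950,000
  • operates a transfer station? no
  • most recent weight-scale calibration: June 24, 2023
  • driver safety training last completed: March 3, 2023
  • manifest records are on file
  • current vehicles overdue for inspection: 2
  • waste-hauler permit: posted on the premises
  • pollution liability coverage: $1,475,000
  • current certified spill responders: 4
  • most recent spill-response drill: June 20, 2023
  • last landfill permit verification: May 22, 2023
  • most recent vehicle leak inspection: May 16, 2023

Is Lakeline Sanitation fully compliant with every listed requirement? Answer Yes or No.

Yes

1. certified spill responders 4 ≥ 4 → met
2. waste-hauler permit present → met
3. vehicles overdue for inspection 2 ≤ 2 → met
4. condition 'operates a transfer station' does not hold → requirement n/a → met
5. spill-response drill 57 days ago vs limit 60 → met
6. landfill permit verification 86 days ago vs limit 90 → met
7. driver safety training 166 days ago vs limit 180 → met
8. auto liability coverage $950,000 ≥ $875,000 → met
9. manifest records present → met
10. vehicle leak inspection 92 days ago vs limit 180 → met
11. weight-scale calibration 53 days ago vs limit 60 → met
12. pollution liability coverage $1,475,000 ≥ $1,450,000 → met
All met.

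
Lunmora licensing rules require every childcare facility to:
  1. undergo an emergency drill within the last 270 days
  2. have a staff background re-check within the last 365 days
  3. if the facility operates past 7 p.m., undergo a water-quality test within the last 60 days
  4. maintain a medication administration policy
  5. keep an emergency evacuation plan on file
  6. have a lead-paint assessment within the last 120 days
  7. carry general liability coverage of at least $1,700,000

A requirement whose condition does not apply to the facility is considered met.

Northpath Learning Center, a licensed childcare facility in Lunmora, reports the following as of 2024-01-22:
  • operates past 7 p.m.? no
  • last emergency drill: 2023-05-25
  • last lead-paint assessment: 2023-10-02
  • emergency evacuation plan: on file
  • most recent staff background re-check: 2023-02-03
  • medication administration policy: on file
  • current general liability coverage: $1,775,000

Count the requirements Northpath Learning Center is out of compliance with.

0

1. emergency drill 242 days ago vs limit 270 → met
2. staff background re-check 353 days ago vs limit 365 → met
3. condition 'operates past 7 p.m.' does not hold → requirement n/a → met
4. medication administration policy present → met
5. emergency evacuation plan present → met
6. lead-paint assessment 112 days ago vs limit 120 → met
7. general liability coverage $1,775,000 ≥ $1,700,000 → met
Not met: 0 of 7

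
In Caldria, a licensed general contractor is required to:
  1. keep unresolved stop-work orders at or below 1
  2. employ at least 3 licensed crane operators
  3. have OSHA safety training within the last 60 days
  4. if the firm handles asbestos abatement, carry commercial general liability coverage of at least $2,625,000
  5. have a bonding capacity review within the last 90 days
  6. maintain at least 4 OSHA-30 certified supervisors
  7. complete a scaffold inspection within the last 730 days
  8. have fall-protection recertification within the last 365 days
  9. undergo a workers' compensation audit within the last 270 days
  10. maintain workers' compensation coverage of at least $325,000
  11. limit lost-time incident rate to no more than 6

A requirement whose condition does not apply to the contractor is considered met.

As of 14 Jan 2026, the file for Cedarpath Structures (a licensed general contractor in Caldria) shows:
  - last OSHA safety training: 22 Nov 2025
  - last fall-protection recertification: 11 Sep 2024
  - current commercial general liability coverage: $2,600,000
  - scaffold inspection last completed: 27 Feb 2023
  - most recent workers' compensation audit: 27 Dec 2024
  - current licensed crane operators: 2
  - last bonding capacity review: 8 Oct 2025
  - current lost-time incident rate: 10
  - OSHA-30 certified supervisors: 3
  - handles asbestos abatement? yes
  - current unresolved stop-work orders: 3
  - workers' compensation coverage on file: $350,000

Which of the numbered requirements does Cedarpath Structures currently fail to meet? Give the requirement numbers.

1, 2, 4, 5, 6, 7, 8, 9, 11

1. unresolved stop-work orders 3 > 1 → not met
2. licensed crane operators 2 < 3 → not met
3. OSHA safety training 53 days ago vs limit 60 → met
4. condition 'handles asbestos abatement' holds; commercial general liability coverage $2,600,000 < $2,625,000 → not met
5. bonding capacity review 98 days ago vs limit 90 → not met
6. OSHA-30 certified supervisors 3 < 4 → not met
7. scaffold inspection 1052 days ago vs limit 730 → not met
8. fall-protection recertification 490 days ago vs limit 365 → not met
9. workers' compensation audit 383 days ago vs limit 270 → not met
10. workers' compensation coverage $350,000 ≥ $325,000 → met
11. lost-time incident rate 10 > 6 → not met
Not met: 1, 2, 4, 5, 6, 7, 8, 9, 11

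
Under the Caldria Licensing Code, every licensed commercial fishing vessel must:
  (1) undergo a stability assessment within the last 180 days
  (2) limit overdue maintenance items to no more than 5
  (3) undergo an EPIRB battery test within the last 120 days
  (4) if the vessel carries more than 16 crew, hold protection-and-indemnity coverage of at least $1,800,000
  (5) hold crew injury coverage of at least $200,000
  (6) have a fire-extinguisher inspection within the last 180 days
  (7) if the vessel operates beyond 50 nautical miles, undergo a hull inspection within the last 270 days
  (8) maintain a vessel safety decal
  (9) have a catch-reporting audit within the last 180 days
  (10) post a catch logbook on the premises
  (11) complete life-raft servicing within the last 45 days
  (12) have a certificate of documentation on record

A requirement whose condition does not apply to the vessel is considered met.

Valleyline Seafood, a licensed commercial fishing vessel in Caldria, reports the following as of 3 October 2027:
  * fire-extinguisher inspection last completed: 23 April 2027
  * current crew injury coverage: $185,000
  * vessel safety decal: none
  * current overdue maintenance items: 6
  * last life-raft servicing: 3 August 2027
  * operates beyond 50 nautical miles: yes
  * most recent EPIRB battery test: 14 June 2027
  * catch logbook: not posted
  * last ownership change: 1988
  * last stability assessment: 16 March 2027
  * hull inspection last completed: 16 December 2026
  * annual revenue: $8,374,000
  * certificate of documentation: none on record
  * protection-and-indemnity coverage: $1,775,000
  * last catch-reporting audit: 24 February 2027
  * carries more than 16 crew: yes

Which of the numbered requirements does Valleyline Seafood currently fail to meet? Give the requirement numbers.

1. stability assessment 201 days ago vs limit 180 → not met
2. overdue maintenance items 6 > 5 → not met
3. EPIRB battery test 111 days ago vs limit 120 → met
4. condition 'carries more than 16 crew' holds; protection-and-indemnity coverage $1,775,000 < $1,800,000 → not met
5. crew injury coverage $185,000 < $200,000 → not met
6. fire-extinguisher inspection 163 days ago vs limit 180 → met
7. condition 'operates beyond 50 nautical miles' holds; hull inspection 291 days ago vs limit 270 → not met
8. vessel safety decal absent → not met
9. catch-reporting audit 221 days ago vs limit 180 → not met
10. catch logbook absent → not met
11. life-raft servicing 61 days ago vs limit 45 → not met
12. certificate of documentation absent → not met
Not met: 1, 2, 4, 5, 7, 8, 9, 10, 11, 12

1, 2, 4, 5, 7, 8, 9, 10, 11, 12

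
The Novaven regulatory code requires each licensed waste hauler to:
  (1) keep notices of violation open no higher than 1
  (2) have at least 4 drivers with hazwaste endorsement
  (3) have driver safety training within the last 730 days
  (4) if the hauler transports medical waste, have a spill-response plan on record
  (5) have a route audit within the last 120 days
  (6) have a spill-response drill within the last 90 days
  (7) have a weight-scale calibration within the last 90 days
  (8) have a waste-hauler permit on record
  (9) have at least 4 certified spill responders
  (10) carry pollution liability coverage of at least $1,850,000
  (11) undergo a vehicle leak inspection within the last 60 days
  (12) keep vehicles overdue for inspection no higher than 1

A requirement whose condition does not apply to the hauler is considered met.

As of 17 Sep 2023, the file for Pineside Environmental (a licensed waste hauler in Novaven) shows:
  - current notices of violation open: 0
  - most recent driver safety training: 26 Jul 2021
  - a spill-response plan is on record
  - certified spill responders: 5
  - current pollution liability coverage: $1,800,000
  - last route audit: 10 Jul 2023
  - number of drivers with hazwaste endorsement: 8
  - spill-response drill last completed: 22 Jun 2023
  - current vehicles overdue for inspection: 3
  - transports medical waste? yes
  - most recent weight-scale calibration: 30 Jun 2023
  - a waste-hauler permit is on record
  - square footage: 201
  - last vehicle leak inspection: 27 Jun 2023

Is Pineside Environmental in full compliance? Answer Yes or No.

1. notices of violation open 0 ≤ 1 → met
2. drivers with hazwaste endorsement 8 ≥ 4 → met
3. driver safety training 783 days ago vs limit 730 → not met
4. condition 'transports medical waste' holds; spill-response plan present → met
5. route audit 69 days ago vs limit 120 → met
6. spill-response drill 87 days ago vs limit 90 → met
7. weight-scale calibration 79 days ago vs limit 90 → met
8. waste-hauler permit present → met
9. certified spill responders 5 ≥ 4 → met
10. pollution liability coverage $1,800,000 < $1,850,000 → not met
11. vehicle leak inspection 82 days ago vs limit 60 → not met
12. vehicles overdue for inspection 3 > 1 → not met
Not met: 3, 10, 11, 12

No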